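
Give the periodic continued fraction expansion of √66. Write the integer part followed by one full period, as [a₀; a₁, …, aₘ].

[8; 8, 16]

a₀ = ⌊√66⌋ = 8.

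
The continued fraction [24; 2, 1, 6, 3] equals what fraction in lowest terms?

1534/63

Fold from the inside: start with 3/1.
  6 + 1/3 = 19/3
  1 + 3/19 = 22/19
  2 + 19/22 = 63/22
  24 + 22/63 = 1534/63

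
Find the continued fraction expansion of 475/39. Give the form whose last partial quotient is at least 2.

[12; 5, 1, 1, 3]

475 = 12×39 + 7
39 = 5×7 + 4
7 = 1×4 + 3
4 = 1×3 + 1
3 = 3×1 + 0  (stop)
So 475/39 = [12; 5, 1, 1, 3].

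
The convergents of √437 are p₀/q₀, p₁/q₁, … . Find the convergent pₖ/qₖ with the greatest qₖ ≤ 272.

√437 = [20; 1, 9, 2, 9, 1, 40, …] (period length 6).
Convergents:
  p_0/q_0 = 20/1
  p_1/q_1 = 21/1
  p_2/q_2 = 209/10
  p_3/q_3 = 439/21
  p_4/q_4 = 4160/199
  p_5/q_5 = 4599/220
  p_6/q_6 = 188120/8999
q_5 = 220 ≤ 272 < 8999 = q_6, so the answer is 4599/220.

4599/220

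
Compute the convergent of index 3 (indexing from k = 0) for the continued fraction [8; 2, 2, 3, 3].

143/17

Using pₖ = aₖpₖ₋₁ + pₖ₋₂, qₖ = aₖqₖ₋₁ + qₖ₋₂ (with p₋₁=1, p₋₂=0, q₋₁=0, q₋₂=1):
  k=0: a=8, p=8, q=1
  k=1: a=2, p=17, q=2
  k=2: a=2, p=42, q=5
  k=3: a=3, p=143, q=17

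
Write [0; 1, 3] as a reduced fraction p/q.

3/4

Fold from the inside: start with 3/1.
  1 + 1/3 = 4/3
  0 + 3/4 = 3/4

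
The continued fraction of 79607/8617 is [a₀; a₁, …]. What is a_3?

79607 = 9·8617 + 2054   →  a_0 = 9
8617 = 4·2054 + 401   →  a_1 = 4
2054 = 5·401 + 49   →  a_2 = 5
401 = 8·49 + 9   →  a_3 = 8

8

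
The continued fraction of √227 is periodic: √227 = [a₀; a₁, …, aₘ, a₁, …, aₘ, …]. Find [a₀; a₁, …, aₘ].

[15; 15, 30]

a₀ = ⌊√227⌋ = 15.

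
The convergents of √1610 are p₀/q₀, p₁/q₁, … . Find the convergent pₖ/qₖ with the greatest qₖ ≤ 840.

√1610 = [40; 8, 80, …] (period length 2).
Convergents:
  p_0/q_0 = 40/1
  p_1/q_1 = 321/8
  p_2/q_2 = 25720/641
  p_3/q_3 = 206081/5136
q_2 = 641 ≤ 840 < 5136 = q_3, so the answer is 25720/641.

25720/641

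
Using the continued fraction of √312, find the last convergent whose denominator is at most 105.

1837/104

√312 = [17; 1, 1, 1, 34, …] (period length 4).
Convergents:
  p_0/q_0 = 17/1
  p_1/q_1 = 18/1
  p_2/q_2 = 35/2
  p_3/q_3 = 53/3
  p_4/q_4 = 1837/104
  p_5/q_5 = 1890/107
q_4 = 104 ≤ 105 < 107 = q_5, so the answer is 1837/104.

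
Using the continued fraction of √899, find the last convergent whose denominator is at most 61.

√899 = [29; 1, 58, …] (period length 2).
Convergents:
  p_0/q_0 = 29/1
  p_1/q_1 = 30/1
  p_2/q_2 = 1769/59
  p_3/q_3 = 1799/60
  p_4/q_4 = 106111/3539
q_3 = 60 ≤ 61 < 3539 = q_4, so the answer is 1799/60.

1799/60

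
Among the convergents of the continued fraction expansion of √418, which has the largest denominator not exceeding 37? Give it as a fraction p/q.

√418 = [20; 2, 4, 20, 4, 2, 40, …] (period length 6).
Convergents:
  p_0/q_0 = 20/1
  p_1/q_1 = 41/2
  p_2/q_2 = 184/9
  p_3/q_3 = 3721/182
q_2 = 9 ≤ 37 < 182 = q_3, so the answer is 184/9.

184/9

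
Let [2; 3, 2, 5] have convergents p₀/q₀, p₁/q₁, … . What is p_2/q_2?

Using pₖ = aₖpₖ₋₁ + pₖ₋₂, qₖ = aₖqₖ₋₁ + qₖ₋₂ (with p₋₁=1, p₋₂=0, q₋₁=0, q₋₂=1):
  k=0: a=2, p=2, q=1
  k=1: a=3, p=7, q=3
  k=2: a=2, p=16, q=7

16/7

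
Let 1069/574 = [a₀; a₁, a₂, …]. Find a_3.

3

1069 = 1·574 + 495   →  a_0 = 1
574 = 1·495 + 79   →  a_1 = 1
495 = 6·79 + 21   →  a_2 = 6
79 = 3·21 + 16   →  a_3 = 3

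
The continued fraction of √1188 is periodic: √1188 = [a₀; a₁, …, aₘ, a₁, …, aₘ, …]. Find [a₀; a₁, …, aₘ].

a₀ = ⌊√1188⌋ = 34.
With m₀=0, d₀=1 and mₖ₊₁ = dₖaₖ − mₖ, dₖ₊₁ = (n − mₖ₊₁²)/dₖ, aₖ₊₁ = ⌊(a₀+mₖ₊₁)/dₖ₊₁⌋:
  k=1: m=34, d=32, a=2
  k=2: m=30, d=9, a=7
  k=3: m=33, d=11, a=6
  k=4: m=33, d=9, a=7
  k=5: m=30, d=32, a=2
  k=6: m=34, d=1, a=68
d=1 and a=2a₀=68 at k=6, so the next step gives (m, d) = (34, 32) again — its k=1 value — and the period has length 6.

[34; 2, 7, 6, 7, 2, 68]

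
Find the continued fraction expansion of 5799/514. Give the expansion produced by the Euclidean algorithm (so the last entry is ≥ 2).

[11; 3, 1, 1, 5, 13]

5799 = 11×514 + 145
514 = 3×145 + 79
145 = 1×79 + 66
79 = 1×66 + 13
66 = 5×13 + 1
13 = 13×1 + 0  (stop)
So 5799/514 = [11; 3, 1, 1, 5, 13].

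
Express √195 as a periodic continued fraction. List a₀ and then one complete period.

[13; 1, 26]

a₀ = ⌊√195⌋ = 13.
With m₀=0, d₀=1 and mₖ₊₁ = dₖaₖ − mₖ, dₖ₊₁ = (n − mₖ₊₁²)/dₖ, aₖ₊₁ = ⌊(a₀+mₖ₊₁)/dₖ₊₁⌋:
  k=1: m=13, d=26, a=1
  k=2: m=13, d=1, a=26
d=1 and a=2a₀=26 at k=2, so the next step gives (m, d) = (13, 26) again — its k=1 value — and the period has length 2.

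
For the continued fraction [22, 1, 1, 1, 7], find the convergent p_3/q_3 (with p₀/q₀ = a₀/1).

Using pₖ = aₖpₖ₋₁ + pₖ₋₂, qₖ = aₖqₖ₋₁ + qₖ₋₂ (with p₋₁=1, p₋₂=0, q₋₁=0, q₋₂=1):
  k=0: a=22, p=22, q=1
  k=1: a=1, p=23, q=1
  k=2: a=1, p=45, q=2
  k=3: a=1, p=68, q=3

68/3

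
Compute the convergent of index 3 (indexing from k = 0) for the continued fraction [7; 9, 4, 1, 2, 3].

Using pₖ = aₖpₖ₋₁ + pₖ₋₂, qₖ = aₖqₖ₋₁ + qₖ₋₂ (with p₋₁=1, p₋₂=0, q₋₁=0, q₋₂=1):
  k=0: a=7, p=7, q=1
  k=1: a=9, p=64, q=9
  k=2: a=4, p=263, q=37
  k=3: a=1, p=327, q=46

327/46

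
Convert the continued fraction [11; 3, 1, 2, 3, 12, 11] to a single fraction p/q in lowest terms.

56825/5042

Using pₖ = aₖpₖ₋₁ + pₖ₋₂ and qₖ = aₖqₖ₋₁ + qₖ₋₂:
  k=0: a=11, p=11, q=1
  k=1: a=3, p=34, q=3
  k=2: a=1, p=45, q=4
  k=3: a=2, p=124, q=11
  k=4: a=3, p=417, q=37
  k=5: a=12, p=5128, q=455
  k=6: a=11, p=56825, q=5042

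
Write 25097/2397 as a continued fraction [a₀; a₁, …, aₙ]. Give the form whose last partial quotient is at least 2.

[10; 2, 7, 1, 7, 2, 2, 3]

25097 = 10*2397 + 1127
2397 = 2*1127 + 143
1127 = 7*143 + 126
143 = 1*126 + 17
126 = 7*17 + 7
17 = 2*7 + 3
7 = 2*3 + 1
3 = 3*1 + 0  (stop)
So 25097/2397 = [10; 2, 7, 1, 7, 2, 2, 3].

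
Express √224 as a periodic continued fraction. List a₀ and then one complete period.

a₀ = ⌊√224⌋ = 14.
With m₀=0, d₀=1 and mₖ₊₁ = dₖaₖ − mₖ, dₖ₊₁ = (n − mₖ₊₁²)/dₖ, aₖ₊₁ = ⌊(a₀+mₖ₊₁)/dₖ₊₁⌋:
  k=1: m=14, d=28, a=1
  k=2: m=14, d=1, a=28
d=1 and a=2a₀=28 at k=2, so the next step gives (m, d) = (14, 28) again — its k=1 value — and the period has length 2.

[14; 1, 28]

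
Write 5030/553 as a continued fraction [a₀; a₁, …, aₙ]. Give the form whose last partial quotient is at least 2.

5030 = 9×553 + 53
553 = 10×53 + 23
53 = 2×23 + 7
23 = 3×7 + 2
7 = 3×2 + 1
2 = 2×1 + 0  (stop)
So 5030/553 = [9; 10, 2, 3, 3, 2].

[9; 10, 2, 3, 3, 2]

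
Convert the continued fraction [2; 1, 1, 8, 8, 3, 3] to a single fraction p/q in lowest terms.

3619/1431

Fold from the inside: start with 3/1.
  3 + 1/3 = 10/3
  8 + 3/10 = 83/10
  8 + 10/83 = 674/83
  1 + 83/674 = 757/674
  1 + 674/757 = 1431/757
  2 + 757/1431 = 3619/1431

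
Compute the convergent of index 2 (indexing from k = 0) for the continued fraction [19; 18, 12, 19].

Using pₖ = aₖpₖ₋₁ + pₖ₋₂, qₖ = aₖqₖ₋₁ + qₖ₋₂ (with p₋₁=1, p₋₂=0, q₋₁=0, q₋₂=1):
  k=0: a=19, p=19, q=1
  k=1: a=18, p=343, q=18
  k=2: a=12, p=4135, q=217

4135/217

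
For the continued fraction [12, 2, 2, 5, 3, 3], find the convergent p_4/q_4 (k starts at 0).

Using pₖ = aₖpₖ₋₁ + pₖ₋₂, qₖ = aₖqₖ₋₁ + qₖ₋₂ (with p₋₁=1, p₋₂=0, q₋₁=0, q₋₂=1):
  k=0: a=12, p=12, q=1
  k=1: a=2, p=25, q=2
  k=2: a=2, p=62, q=5
  k=3: a=5, p=335, q=27
  k=4: a=3, p=1067, q=86

1067/86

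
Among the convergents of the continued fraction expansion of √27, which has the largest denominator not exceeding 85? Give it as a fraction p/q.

√27 = [5; 5, 10, …] (period length 2).
Convergents:
  p_0/q_0 = 5/1
  p_1/q_1 = 26/5
  p_2/q_2 = 265/51
  p_3/q_3 = 1351/260
q_2 = 51 ≤ 85 < 260 = q_3, so the answer is 265/51.

265/51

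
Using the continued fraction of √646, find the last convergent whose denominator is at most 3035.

√646 = [25; 2, 2, 2, 50, …] (period length 4).
Convergents:
  p_0/q_0 = 25/1
  p_1/q_1 = 51/2
  p_2/q_2 = 127/5
  p_3/q_3 = 305/12
  p_4/q_4 = 15377/605
  p_5/q_5 = 31059/1222
  p_6/q_6 = 77495/3049
q_5 = 1222 ≤ 3035 < 3049 = q_6, so the answer is 31059/1222.

31059/1222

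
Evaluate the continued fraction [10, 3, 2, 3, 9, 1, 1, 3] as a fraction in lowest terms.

17053/1657

Fold from the inside: start with 3/1.
  1 + 1/3 = 4/3
  1 + 3/4 = 7/4
  9 + 4/7 = 67/7
  3 + 7/67 = 208/67
  2 + 67/208 = 483/208
  3 + 208/483 = 1657/483
  10 + 483/1657 = 17053/1657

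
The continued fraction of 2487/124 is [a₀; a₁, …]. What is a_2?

2487 = 20·124 + 7   →  a_0 = 20
124 = 17·7 + 5   →  a_1 = 17
7 = 1·5 + 2   →  a_2 = 1

1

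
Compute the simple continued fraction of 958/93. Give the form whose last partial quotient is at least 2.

958 = 10*93 + 28
93 = 3*28 + 9
28 = 3*9 + 1
9 = 9*1 + 0  (stop)
So 958/93 = [10; 3, 3, 9].

[10; 3, 3, 9]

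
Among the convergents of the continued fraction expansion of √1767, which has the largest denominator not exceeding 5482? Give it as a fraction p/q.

√1767 = [42; 28, 84, …] (period length 2).
Convergents:
  p_0/q_0 = 42/1
  p_1/q_1 = 1177/28
  p_2/q_2 = 98910/2353
  p_3/q_3 = 2770657/65912
q_2 = 2353 ≤ 5482 < 65912 = q_3, so the answer is 98910/2353.

98910/2353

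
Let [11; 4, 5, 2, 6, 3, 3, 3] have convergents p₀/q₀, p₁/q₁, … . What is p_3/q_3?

517/46

Using pₖ = aₖpₖ₋₁ + pₖ₋₂, qₖ = aₖqₖ₋₁ + qₖ₋₂ (with p₋₁=1, p₋₂=0, q₋₁=0, q₋₂=1):
  k=0: a=11, p=11, q=1
  k=1: a=4, p=45, q=4
  k=2: a=5, p=236, q=21
  k=3: a=2, p=517, q=46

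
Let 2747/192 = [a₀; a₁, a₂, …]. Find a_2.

3

2747 = 14·192 + 59   →  a_0 = 14
192 = 3·59 + 15   →  a_1 = 3
59 = 3·15 + 14   →  a_2 = 3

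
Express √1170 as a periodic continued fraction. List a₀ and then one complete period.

[34; 4, 1, 6, 1, 4, 68]

a₀ = ⌊√1170⌋ = 34.
With m₀=0, d₀=1 and mₖ₊₁ = dₖaₖ − mₖ, dₖ₊₁ = (n − mₖ₊₁²)/dₖ, aₖ₊₁ = ⌊(a₀+mₖ₊₁)/dₖ₊₁⌋:
  k=1: m=34, d=14, a=4
  k=2: m=22, d=49, a=1
  k=3: m=27, d=9, a=6
  k=4: m=27, d=49, a=1
  k=5: m=22, d=14, a=4
  k=6: m=34, d=1, a=68
d=1 and a=2a₀=68 at k=6, so the next step gives (m, d) = (34, 14) again — its k=1 value — and the period has length 6.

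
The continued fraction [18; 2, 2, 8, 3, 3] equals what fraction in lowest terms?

8006/435

Fold from the inside: start with 3/1.
  3 + 1/3 = 10/3
  8 + 3/10 = 83/10
  2 + 10/83 = 176/83
  2 + 83/176 = 435/176
  18 + 176/435 = 8006/435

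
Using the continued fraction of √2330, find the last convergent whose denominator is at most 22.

531/11

√2330 = [48; 3, 1, 2, 2, 1, 3, 96, …] (period length 7).
Convergents:
  p_0/q_0 = 48/1
  p_1/q_1 = 145/3
  p_2/q_2 = 193/4
  p_3/q_3 = 531/11
  p_4/q_4 = 1255/26
q_3 = 11 ≤ 22 < 26 = q_4, so the answer is 531/11.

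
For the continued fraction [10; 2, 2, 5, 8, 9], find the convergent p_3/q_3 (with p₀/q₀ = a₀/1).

281/27

Using pₖ = aₖpₖ₋₁ + pₖ₋₂, qₖ = aₖqₖ₋₁ + qₖ₋₂ (with p₋₁=1, p₋₂=0, q₋₁=0, q₋₂=1):
  k=0: a=10, p=10, q=1
  k=1: a=2, p=21, q=2
  k=2: a=2, p=52, q=5
  k=3: a=5, p=281, q=27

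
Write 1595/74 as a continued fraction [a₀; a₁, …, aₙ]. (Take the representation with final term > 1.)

1595 = 21*74 + 41
74 = 1*41 + 33
41 = 1*33 + 8
33 = 4*8 + 1
8 = 8*1 + 0  (stop)
So 1595/74 = [21; 1, 1, 4, 8].

[21; 1, 1, 4, 8]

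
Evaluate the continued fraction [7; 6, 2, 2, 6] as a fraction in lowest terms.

1467/205

Fold from the inside: start with 6/1.
  2 + 1/6 = 13/6
  2 + 6/13 = 32/13
  6 + 13/32 = 205/32
  7 + 32/205 = 1467/205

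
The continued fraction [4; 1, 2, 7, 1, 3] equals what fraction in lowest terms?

454/97

Fold from the inside: start with 3/1.
  1 + 1/3 = 4/3
  7 + 3/4 = 31/4
  2 + 4/31 = 66/31
  1 + 31/66 = 97/66
  4 + 66/97 = 454/97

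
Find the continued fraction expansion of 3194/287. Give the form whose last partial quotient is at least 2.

3194 = 11*287 + 37
287 = 7*37 + 28
37 = 1*28 + 9
28 = 3*9 + 1
9 = 9*1 + 0  (stop)
So 3194/287 = [11; 7, 1, 3, 9].

[11; 7, 1, 3, 9]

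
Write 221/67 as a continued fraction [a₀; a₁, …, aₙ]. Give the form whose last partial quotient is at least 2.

[3; 3, 2, 1, 6]

221 = 3×67 + 20
67 = 3×20 + 7
20 = 2×7 + 6
7 = 1×6 + 1
6 = 6×1 + 0  (stop)
So 221/67 = [3; 3, 2, 1, 6].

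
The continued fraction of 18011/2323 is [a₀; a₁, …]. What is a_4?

18011 = 7·2323 + 1750   →  a_0 = 7
2323 = 1·1750 + 573   →  a_1 = 1
1750 = 3·573 + 31   →  a_2 = 3
573 = 18·31 + 15   →  a_3 = 18
31 = 2·15 + 1   →  a_4 = 2

2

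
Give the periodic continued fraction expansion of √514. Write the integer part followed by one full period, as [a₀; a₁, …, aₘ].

[22; 1, 2, 22, 2, 1, 44]

a₀ = ⌊√514⌋ = 22.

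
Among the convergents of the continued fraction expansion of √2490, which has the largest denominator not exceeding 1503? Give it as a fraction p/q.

49850/999

√2490 = [49; 1, 8, 1, 98, …] (period length 4).
Convergents:
  p_0/q_0 = 49/1
  p_1/q_1 = 50/1
  p_2/q_2 = 449/9
  p_3/q_3 = 499/10
  p_4/q_4 = 49351/989
  p_5/q_5 = 49850/999
  p_6/q_6 = 448151/8981
q_5 = 999 ≤ 1503 < 8981 = q_6, so the answer is 49850/999.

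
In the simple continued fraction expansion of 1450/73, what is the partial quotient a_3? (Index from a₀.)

3

1450 = 19·73 + 63   →  a_0 = 19
73 = 1·63 + 10   →  a_1 = 1
63 = 6·10 + 3   →  a_2 = 6
10 = 3·3 + 1   →  a_3 = 3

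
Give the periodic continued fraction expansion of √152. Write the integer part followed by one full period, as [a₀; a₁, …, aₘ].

a₀ = ⌊√152⌋ = 12.
With m₀=0, d₀=1 and mₖ₊₁ = dₖaₖ − mₖ, dₖ₊₁ = (n − mₖ₊₁²)/dₖ, aₖ₊₁ = ⌊(a₀+mₖ₊₁)/dₖ₊₁⌋:
  k=1: m=12, d=8, a=3
  k=2: m=12, d=1, a=24
d=1 and a=2a₀=24 at k=2, so the next step gives (m, d) = (12, 8) again — its k=1 value — and the period has length 2.

[12; 3, 24]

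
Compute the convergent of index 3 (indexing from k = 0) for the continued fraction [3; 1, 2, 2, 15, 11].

Using pₖ = aₖpₖ₋₁ + pₖ₋₂, qₖ = aₖqₖ₋₁ + qₖ₋₂ (with p₋₁=1, p₋₂=0, q₋₁=0, q₋₂=1):
  k=0: a=3, p=3, q=1
  k=1: a=1, p=4, q=1
  k=2: a=2, p=11, q=3
  k=3: a=2, p=26, q=7

26/7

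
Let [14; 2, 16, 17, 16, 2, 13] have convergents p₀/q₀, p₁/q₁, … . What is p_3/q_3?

Using pₖ = aₖpₖ₋₁ + pₖ₋₂, qₖ = aₖqₖ₋₁ + qₖ₋₂ (with p₋₁=1, p₋₂=0, q₋₁=0, q₋₂=1):
  k=0: a=14, p=14, q=1
  k=1: a=2, p=29, q=2
  k=2: a=16, p=478, q=33
  k=3: a=17, p=8155, q=563

8155/563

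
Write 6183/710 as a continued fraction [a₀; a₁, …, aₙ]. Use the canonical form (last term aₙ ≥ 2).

6183 = 8*710 + 503
710 = 1*503 + 207
503 = 2*207 + 89
207 = 2*89 + 29
89 = 3*29 + 2
29 = 14*2 + 1
2 = 2*1 + 0  (stop)
So 6183/710 = [8; 1, 2, 2, 3, 14, 2].

[8; 1, 2, 2, 3, 14, 2]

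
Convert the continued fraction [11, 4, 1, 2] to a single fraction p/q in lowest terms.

Using pₖ = aₖpₖ₋₁ + pₖ₋₂ and qₖ = aₖqₖ₋₁ + qₖ₋₂:
  k=0: a=11, p=11, q=1
  k=1: a=4, p=45, q=4
  k=2: a=1, p=56, q=5
  k=3: a=2, p=157, q=14

157/14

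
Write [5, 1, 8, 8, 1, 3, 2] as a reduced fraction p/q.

Fold from the inside: start with 2/1.
  3 + 1/2 = 7/2
  1 + 2/7 = 9/7
  8 + 7/9 = 79/9
  8 + 9/79 = 641/79
  1 + 79/641 = 720/641
  5 + 641/720 = 4241/720

4241/720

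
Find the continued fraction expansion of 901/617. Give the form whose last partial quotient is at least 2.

901 = 1·617 + 284
617 = 2·284 + 49
284 = 5·49 + 39
49 = 1·39 + 10
39 = 3·10 + 9
10 = 1·9 + 1
9 = 9·1 + 0  (stop)
So 901/617 = [1; 2, 5, 1, 3, 1, 9].

[1; 2, 5, 1, 3, 1, 9]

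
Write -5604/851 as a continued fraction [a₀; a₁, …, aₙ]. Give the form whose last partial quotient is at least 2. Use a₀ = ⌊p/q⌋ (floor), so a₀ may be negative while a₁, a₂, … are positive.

-5604 = -7·851 + 353
851 = 2·353 + 145
353 = 2·145 + 63
145 = 2·63 + 19
63 = 3·19 + 6
19 = 3·6 + 1
6 = 6·1 + 0  (stop)
So -5604/851 = [-7; 2, 2, 2, 3, 3, 6].

[-7; 2, 2, 2, 3, 3, 6]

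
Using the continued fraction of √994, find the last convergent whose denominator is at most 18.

536/17

√994 = [31; 1, 1, 8, 1, 1, 62, …] (period length 6).
Convergents:
  p_0/q_0 = 31/1
  p_1/q_1 = 32/1
  p_2/q_2 = 63/2
  p_3/q_3 = 536/17
  p_4/q_4 = 599/19
q_3 = 17 ≤ 18 < 19 = q_4, so the answer is 536/17.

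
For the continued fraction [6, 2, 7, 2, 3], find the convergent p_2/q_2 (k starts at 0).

97/15

Using pₖ = aₖpₖ₋₁ + pₖ₋₂, qₖ = aₖqₖ₋₁ + qₖ₋₂ (with p₋₁=1, p₋₂=0, q₋₁=0, q₋₂=1):
  k=0: a=6, p=6, q=1
  k=1: a=2, p=13, q=2
  k=2: a=7, p=97, q=15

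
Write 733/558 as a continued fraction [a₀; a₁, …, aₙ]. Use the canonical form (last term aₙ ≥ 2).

733 = 1*558 + 175
558 = 3*175 + 33
175 = 5*33 + 10
33 = 3*10 + 3
10 = 3*3 + 1
3 = 3*1 + 0  (stop)
So 733/558 = [1; 3, 5, 3, 3, 3].

[1; 3, 5, 3, 3, 3]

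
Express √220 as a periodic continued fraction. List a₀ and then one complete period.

a₀ = ⌊√220⌋ = 14.
With m₀=0, d₀=1 and mₖ₊₁ = dₖaₖ − mₖ, dₖ₊₁ = (n − mₖ₊₁²)/dₖ, aₖ₊₁ = ⌊(a₀+mₖ₊₁)/dₖ₊₁⌋:
  k=1: m=14, d=24, a=1
  k=2: m=10, d=5, a=4
  k=3: m=10, d=24, a=1
  k=4: m=14, d=1, a=28
d=1 and a=2a₀=28 at k=4, so the next step gives (m, d) = (14, 24) again — its k=1 value — and the period has length 4.

[14; 1, 4, 1, 28]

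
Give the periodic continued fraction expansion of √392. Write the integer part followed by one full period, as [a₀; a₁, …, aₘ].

[19; 1, 3, 1, 38]

a₀ = ⌊√392⌋ = 19.
With m₀=0, d₀=1 and mₖ₊₁ = dₖaₖ − mₖ, dₖ₊₁ = (n − mₖ₊₁²)/dₖ, aₖ₊₁ = ⌊(a₀+mₖ₊₁)/dₖ₊₁⌋:
  k=1: m=19, d=31, a=1
  k=2: m=12, d=8, a=3
  k=3: m=12, d=31, a=1
  k=4: m=19, d=1, a=38
d=1 and a=2a₀=38 at k=4, so the next step gives (m, d) = (19, 31) again — its k=1 value — and the period has length 4.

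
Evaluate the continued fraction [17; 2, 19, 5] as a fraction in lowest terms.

Fold from the inside: start with 5/1.
  19 + 1/5 = 96/5
  2 + 5/96 = 197/96
  17 + 96/197 = 3445/197

3445/197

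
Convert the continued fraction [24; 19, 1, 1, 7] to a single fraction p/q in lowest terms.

Using pₖ = aₖpₖ₋₁ + pₖ₋₂ and qₖ = aₖqₖ₋₁ + qₖ₋₂:
  k=0: a=24, p=24, q=1
  k=1: a=19, p=457, q=19
  k=2: a=1, p=481, q=20
  k=3: a=1, p=938, q=39
  k=4: a=7, p=7047, q=293

7047/293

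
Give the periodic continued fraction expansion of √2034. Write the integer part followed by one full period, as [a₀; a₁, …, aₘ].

[45; 10, 90]

a₀ = ⌊√2034⌋ = 45.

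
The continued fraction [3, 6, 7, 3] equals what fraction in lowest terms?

Using pₖ = aₖpₖ₋₁ + pₖ₋₂ and qₖ = aₖqₖ₋₁ + qₖ₋₂:
  k=0: a=3, p=3, q=1
  k=1: a=6, p=19, q=6
  k=2: a=7, p=136, q=43
  k=3: a=3, p=427, q=135

427/135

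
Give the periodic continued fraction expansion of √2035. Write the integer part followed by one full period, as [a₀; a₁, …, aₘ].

[45; 9, 90]

a₀ = ⌊√2035⌋ = 45.
With m₀=0, d₀=1 and mₖ₊₁ = dₖaₖ − mₖ, dₖ₊₁ = (n − mₖ₊₁²)/dₖ, aₖ₊₁ = ⌊(a₀+mₖ₊₁)/dₖ₊₁⌋:
  k=1: m=45, d=10, a=9
  k=2: m=45, d=1, a=90
d=1 and a=2a₀=90 at k=2, so the next step gives (m, d) = (45, 10) again — its k=1 value — and the period has length 2.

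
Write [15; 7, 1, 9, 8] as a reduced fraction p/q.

Fold from the inside: start with 8/1.
  9 + 1/8 = 73/8
  1 + 8/73 = 81/73
  7 + 73/81 = 640/81
  15 + 81/640 = 9681/640

9681/640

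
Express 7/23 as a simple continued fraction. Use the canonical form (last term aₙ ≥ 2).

7 = 0·23 + 7
23 = 3·7 + 2
7 = 3·2 + 1
2 = 2·1 + 0  (stop)
So 7/23 = [0; 3, 3, 2].

[0; 3, 3, 2]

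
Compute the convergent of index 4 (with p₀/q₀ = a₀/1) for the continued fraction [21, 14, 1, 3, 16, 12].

Using pₖ = aₖpₖ₋₁ + pₖ₋₂, qₖ = aₖqₖ₋₁ + qₖ₋₂ (with p₋₁=1, p₋₂=0, q₋₁=0, q₋₂=1):
  k=0: a=21, p=21, q=1
  k=1: a=14, p=295, q=14
  k=2: a=1, p=316, q=15
  k=3: a=3, p=1243, q=59
  k=4: a=16, p=20204, q=959

20204/959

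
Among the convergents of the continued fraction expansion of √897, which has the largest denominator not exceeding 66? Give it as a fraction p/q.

599/20

√897 = [29; 1, 18, 1, 58, …] (period length 4).
Convergents:
  p_0/q_0 = 29/1
  p_1/q_1 = 30/1
  p_2/q_2 = 569/19
  p_3/q_3 = 599/20
  p_4/q_4 = 35311/1179
q_3 = 20 ≤ 66 < 1179 = q_4, so the answer is 599/20.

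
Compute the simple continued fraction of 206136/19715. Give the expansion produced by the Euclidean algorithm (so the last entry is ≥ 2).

206136 = 10*19715 + 8986
19715 = 2*8986 + 1743
8986 = 5*1743 + 271
1743 = 6*271 + 117
271 = 2*117 + 37
117 = 3*37 + 6
37 = 6*6 + 1
6 = 6*1 + 0  (stop)
So 206136/19715 = [10; 2, 5, 6, 2, 3, 6, 6].

[10; 2, 5, 6, 2, 3, 6, 6]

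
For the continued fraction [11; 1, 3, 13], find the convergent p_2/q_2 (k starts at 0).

47/4

Using pₖ = aₖpₖ₋₁ + pₖ₋₂, qₖ = aₖqₖ₋₁ + qₖ₋₂ (with p₋₁=1, p₋₂=0, q₋₁=0, q₋₂=1):
  k=0: a=11, p=11, q=1
  k=1: a=1, p=12, q=1
  k=2: a=3, p=47, q=4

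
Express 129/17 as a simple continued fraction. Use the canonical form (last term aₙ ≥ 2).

[7; 1, 1, 2, 3]

129 = 7×17 + 10
17 = 1×10 + 7
10 = 1×7 + 3
7 = 2×3 + 1
3 = 3×1 + 0  (stop)
So 129/17 = [7; 1, 1, 2, 3].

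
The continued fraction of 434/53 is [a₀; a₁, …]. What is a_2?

434 = 8·53 + 10   →  a_0 = 8
53 = 5·10 + 3   →  a_1 = 5
10 = 3·3 + 1   →  a_2 = 3

3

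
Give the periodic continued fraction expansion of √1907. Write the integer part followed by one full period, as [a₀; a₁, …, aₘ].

a₀ = ⌊√1907⌋ = 43.
With m₀=0, d₀=1 and mₖ₊₁ = dₖaₖ − mₖ, dₖ₊₁ = (n − mₖ₊₁²)/dₖ, aₖ₊₁ = ⌊(a₀+mₖ₊₁)/dₖ₊₁⌋:
  k=1: m=43, d=58, a=1
  k=2: m=15, d=29, a=2
  k=3: m=43, d=2, a=43
  k=4: m=43, d=29, a=2
  k=5: m=15, d=58, a=1
  k=6: m=43, d=1, a=86
d=1 and a=2a₀=86 at k=6, so the next step gives (m, d) = (43, 58) again — its k=1 value — and the period has length 6.

[43; 1, 2, 43, 2, 1, 86]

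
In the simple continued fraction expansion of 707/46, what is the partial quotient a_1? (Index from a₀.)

2

707 = 15·46 + 17   →  a_0 = 15
46 = 2·17 + 12   →  a_1 = 2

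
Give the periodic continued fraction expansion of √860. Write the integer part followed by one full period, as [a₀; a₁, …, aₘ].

a₀ = ⌊√860⌋ = 29.
With m₀=0, d₀=1 and mₖ₊₁ = dₖaₖ − mₖ, dₖ₊₁ = (n − mₖ₊₁²)/dₖ, aₖ₊₁ = ⌊(a₀+mₖ₊₁)/dₖ₊₁⌋:
  k=1: m=29, d=19, a=3
  k=2: m=28, d=4, a=14
  k=3: m=28, d=19, a=3
  k=4: m=29, d=1, a=58
d=1 and a=2a₀=58 at k=4, so the next step gives (m, d) = (29, 19) again — its k=1 value — and the period has length 4.

[29; 3, 14, 3, 58]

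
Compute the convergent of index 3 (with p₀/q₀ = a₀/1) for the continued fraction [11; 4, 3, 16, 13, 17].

2381/212

Using pₖ = aₖpₖ₋₁ + pₖ₋₂, qₖ = aₖqₖ₋₁ + qₖ₋₂ (with p₋₁=1, p₋₂=0, q₋₁=0, q₋₂=1):
  k=0: a=11, p=11, q=1
  k=1: a=4, p=45, q=4
  k=2: a=3, p=146, q=13
  k=3: a=16, p=2381, q=212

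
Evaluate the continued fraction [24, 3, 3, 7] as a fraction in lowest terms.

Using pₖ = aₖpₖ₋₁ + pₖ₋₂ and qₖ = aₖqₖ₋₁ + qₖ₋₂:
  k=0: a=24, p=24, q=1
  k=1: a=3, p=73, q=3
  k=2: a=3, p=243, q=10
  k=3: a=7, p=1774, q=73

1774/73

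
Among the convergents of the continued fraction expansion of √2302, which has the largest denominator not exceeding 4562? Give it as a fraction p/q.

218737/4559

√2302 = [47; 1, 46, 1, 94, …] (period length 4).
Convergents:
  p_0/q_0 = 47/1
  p_1/q_1 = 48/1
  p_2/q_2 = 2255/47
  p_3/q_3 = 2303/48
  p_4/q_4 = 218737/4559
  p_5/q_5 = 221040/4607
q_4 = 4559 ≤ 4562 < 4607 = q_5, so the answer is 218737/4559.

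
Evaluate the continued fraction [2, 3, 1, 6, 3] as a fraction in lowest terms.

192/85

Fold from the inside: start with 3/1.
  6 + 1/3 = 19/3
  1 + 3/19 = 22/19
  3 + 19/22 = 85/22
  2 + 22/85 = 192/85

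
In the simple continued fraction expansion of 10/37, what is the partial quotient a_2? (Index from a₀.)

10 = 0·37 + 10   →  a_0 = 0
37 = 3·10 + 7   →  a_1 = 3
10 = 1·7 + 3   →  a_2 = 1

1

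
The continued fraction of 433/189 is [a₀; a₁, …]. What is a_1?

3

433 = 2·189 + 55   →  a_0 = 2
189 = 3·55 + 24   →  a_1 = 3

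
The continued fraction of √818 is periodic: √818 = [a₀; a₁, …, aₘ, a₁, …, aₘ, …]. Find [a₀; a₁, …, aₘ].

[28; 1, 1, 1, 1, 56]

a₀ = ⌊√818⌋ = 28.
With m₀=0, d₀=1 and mₖ₊₁ = dₖaₖ − mₖ, dₖ₊₁ = (n − mₖ₊₁²)/dₖ, aₖ₊₁ = ⌊(a₀+mₖ₊₁)/dₖ₊₁⌋:
  k=1: m=28, d=34, a=1
  k=2: m=6, d=23, a=1
  k=3: m=17, d=23, a=1
  k=4: m=6, d=34, a=1
  k=5: m=28, d=1, a=56
d=1 and a=2a₀=56 at k=5, so the next step gives (m, d) = (28, 34) again — its k=1 value — and the period has length 5.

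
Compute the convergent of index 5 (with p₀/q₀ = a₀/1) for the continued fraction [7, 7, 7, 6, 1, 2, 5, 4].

7290/1021

Using pₖ = aₖpₖ₋₁ + pₖ₋₂, qₖ = aₖqₖ₋₁ + qₖ₋₂ (with p₋₁=1, p₋₂=0, q₋₁=0, q₋₂=1):
  k=0: a=7, p=7, q=1
  k=1: a=7, p=50, q=7
  k=2: a=7, p=357, q=50
  k=3: a=6, p=2192, q=307
  k=4: a=1, p=2549, q=357
  k=5: a=2, p=7290, q=1021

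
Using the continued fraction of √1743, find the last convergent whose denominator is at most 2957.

55777/1336

√1743 = [41; 1, 2, 1, 82, …] (period length 4).
Convergents:
  p_0/q_0 = 41/1
  p_1/q_1 = 42/1
  p_2/q_2 = 125/3
  p_3/q_3 = 167/4
  p_4/q_4 = 13819/331
  p_5/q_5 = 13986/335
  p_6/q_6 = 41791/1001
  p_7/q_7 = 55777/1336
  p_8/q_8 = 4615505/110553
q_7 = 1336 ≤ 2957 < 110553 = q_8, so the answer is 55777/1336.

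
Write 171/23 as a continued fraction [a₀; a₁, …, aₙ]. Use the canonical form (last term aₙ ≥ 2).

171 = 7*23 + 10
23 = 2*10 + 3
10 = 3*3 + 1
3 = 3*1 + 0  (stop)
So 171/23 = [7; 2, 3, 3].

[7; 2, 3, 3]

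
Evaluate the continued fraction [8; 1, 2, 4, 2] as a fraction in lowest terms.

252/29

Using pₖ = aₖpₖ₋₁ + pₖ₋₂ and qₖ = aₖqₖ₋₁ + qₖ₋₂:
  k=0: a=8, p=8, q=1
  k=1: a=1, p=9, q=1
  k=2: a=2, p=26, q=3
  k=3: a=4, p=113, q=13
  k=4: a=2, p=252, q=29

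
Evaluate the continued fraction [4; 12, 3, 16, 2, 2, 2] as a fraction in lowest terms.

30335/7433

Using pₖ = aₖpₖ₋₁ + pₖ₋₂ and qₖ = aₖqₖ₋₁ + qₖ₋₂:
  k=0: a=4, p=4, q=1
  k=1: a=12, p=49, q=12
  k=2: a=3, p=151, q=37
  k=3: a=16, p=2465, q=604
  k=4: a=2, p=5081, q=1245
  k=5: a=2, p=12627, q=3094
  k=6: a=2, p=30335, q=7433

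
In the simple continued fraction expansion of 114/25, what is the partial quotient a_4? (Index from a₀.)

114 = 4·25 + 14   →  a_0 = 4
25 = 1·14 + 11   →  a_1 = 1
14 = 1·11 + 3   →  a_2 = 1
11 = 3·3 + 2   →  a_3 = 3
3 = 1·2 + 1   →  a_4 = 1

1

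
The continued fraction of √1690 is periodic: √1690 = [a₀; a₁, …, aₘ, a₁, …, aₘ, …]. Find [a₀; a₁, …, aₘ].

[41; 9, 8, 9, 82]

a₀ = ⌊√1690⌋ = 41.
With m₀=0, d₀=1 and mₖ₊₁ = dₖaₖ − mₖ, dₖ₊₁ = (n − mₖ₊₁²)/dₖ, aₖ₊₁ = ⌊(a₀+mₖ₊₁)/dₖ₊₁⌋:
  k=1: m=41, d=9, a=9
  k=2: m=40, d=10, a=8
  k=3: m=40, d=9, a=9
  k=4: m=41, d=1, a=82
d=1 and a=2a₀=82 at k=4, so the next step gives (m, d) = (41, 9) again — its k=1 value — and the period has length 4.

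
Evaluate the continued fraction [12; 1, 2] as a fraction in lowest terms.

38/3

Using pₖ = aₖpₖ₋₁ + pₖ₋₂ and qₖ = aₖqₖ₋₁ + qₖ₋₂:
  k=0: a=12, p=12, q=1
  k=1: a=1, p=13, q=1
  k=2: a=2, p=38, q=3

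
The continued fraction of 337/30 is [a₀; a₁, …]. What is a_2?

337 = 11·30 + 7   →  a_0 = 11
30 = 4·7 + 2   →  a_1 = 4
7 = 3·2 + 1   →  a_2 = 3

3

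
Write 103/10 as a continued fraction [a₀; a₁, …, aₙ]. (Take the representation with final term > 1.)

[10; 3, 3]

103 = 10·10 + 3
10 = 3·3 + 1
3 = 3·1 + 0  (stop)
So 103/10 = [10; 3, 3].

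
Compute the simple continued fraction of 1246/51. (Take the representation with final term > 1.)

[24; 2, 3, 7]

1246 = 24·51 + 22
51 = 2·22 + 7
22 = 3·7 + 1
7 = 7·1 + 0  (stop)
So 1246/51 = [24; 2, 3, 7].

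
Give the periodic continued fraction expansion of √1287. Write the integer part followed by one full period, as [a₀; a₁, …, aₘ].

a₀ = ⌊√1287⌋ = 35.
With m₀=0, d₀=1 and mₖ₊₁ = dₖaₖ − mₖ, dₖ₊₁ = (n − mₖ₊₁²)/dₖ, aₖ₊₁ = ⌊(a₀+mₖ₊₁)/dₖ₊₁⌋:
  k=1: m=35, d=62, a=1
  k=2: m=27, d=9, a=6
  k=3: m=27, d=62, a=1
  k=4: m=35, d=1, a=70
d=1 and a=2a₀=70 at k=4, so the next step gives (m, d) = (35, 62) again — its k=1 value — and the period has length 4.

[35; 1, 6, 1, 70]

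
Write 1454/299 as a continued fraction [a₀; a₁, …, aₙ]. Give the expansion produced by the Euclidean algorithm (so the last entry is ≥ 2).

1454 = 4×299 + 258
299 = 1×258 + 41
258 = 6×41 + 12
41 = 3×12 + 5
12 = 2×5 + 2
5 = 2×2 + 1
2 = 2×1 + 0  (stop)
So 1454/299 = [4; 1, 6, 3, 2, 2, 2].

[4; 1, 6, 3, 2, 2, 2]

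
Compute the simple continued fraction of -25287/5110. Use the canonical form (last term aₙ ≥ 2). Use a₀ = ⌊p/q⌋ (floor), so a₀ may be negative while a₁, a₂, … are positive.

-25287 = -5*5110 + 263
5110 = 19*263 + 113
263 = 2*113 + 37
113 = 3*37 + 2
37 = 18*2 + 1
2 = 2*1 + 0  (stop)
So -25287/5110 = [-5; 19, 2, 3, 18, 2].

[-5; 19, 2, 3, 18, 2]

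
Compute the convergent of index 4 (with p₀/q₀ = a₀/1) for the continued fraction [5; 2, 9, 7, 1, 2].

843/154

Using pₖ = aₖpₖ₋₁ + pₖ₋₂, qₖ = aₖqₖ₋₁ + qₖ₋₂ (with p₋₁=1, p₋₂=0, q₋₁=0, q₋₂=1):
  k=0: a=5, p=5, q=1
  k=1: a=2, p=11, q=2
  k=2: a=9, p=104, q=19
  k=3: a=7, p=739, q=135
  k=4: a=1, p=843, q=154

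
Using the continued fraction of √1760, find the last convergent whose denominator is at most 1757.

73081/1742

√1760 = [41; 1, 19, 1, 82, …] (period length 4).
Convergents:
  p_0/q_0 = 41/1
  p_1/q_1 = 42/1
  p_2/q_2 = 839/20
  p_3/q_3 = 881/21
  p_4/q_4 = 73081/1742
  p_5/q_5 = 73962/1763
q_4 = 1742 ≤ 1757 < 1763 = q_5, so the answer is 73081/1742.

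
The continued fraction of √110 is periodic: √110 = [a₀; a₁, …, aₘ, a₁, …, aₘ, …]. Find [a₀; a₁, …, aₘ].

[10; 2, 20]

a₀ = ⌊√110⌋ = 10.
With m₀=0, d₀=1 and mₖ₊₁ = dₖaₖ − mₖ, dₖ₊₁ = (n − mₖ₊₁²)/dₖ, aₖ₊₁ = ⌊(a₀+mₖ₊₁)/dₖ₊₁⌋:
  k=1: m=10, d=10, a=2
  k=2: m=10, d=1, a=20
d=1 and a=2a₀=20 at k=2, so the next step gives (m, d) = (10, 10) again — its k=1 value — and the period has length 2.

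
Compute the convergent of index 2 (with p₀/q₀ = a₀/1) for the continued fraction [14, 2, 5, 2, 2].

159/11

Using pₖ = aₖpₖ₋₁ + pₖ₋₂, qₖ = aₖqₖ₋₁ + qₖ₋₂ (with p₋₁=1, p₋₂=0, q₋₁=0, q₋₂=1):
  k=0: a=14, p=14, q=1
  k=1: a=2, p=29, q=2
  k=2: a=5, p=159, q=11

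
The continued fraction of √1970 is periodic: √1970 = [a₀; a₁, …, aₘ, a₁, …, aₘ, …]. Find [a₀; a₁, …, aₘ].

[44; 2, 1, 1, 2, 88]

a₀ = ⌊√1970⌋ = 44.
With m₀=0, d₀=1 and mₖ₊₁ = dₖaₖ − mₖ, dₖ₊₁ = (n − mₖ₊₁²)/dₖ, aₖ₊₁ = ⌊(a₀+mₖ₊₁)/dₖ₊₁⌋:
  k=1: m=44, d=34, a=2
  k=2: m=24, d=41, a=1
  k=3: m=17, d=41, a=1
  k=4: m=24, d=34, a=2
  k=5: m=44, d=1, a=88
d=1 and a=2a₀=88 at k=5, so the next step gives (m, d) = (44, 34) again — its k=1 value — and the period has length 5.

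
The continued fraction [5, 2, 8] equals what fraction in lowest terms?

Using pₖ = aₖpₖ₋₁ + pₖ₋₂ and qₖ = aₖqₖ₋₁ + qₖ₋₂:
  k=0: a=5, p=5, q=1
  k=1: a=2, p=11, q=2
  k=2: a=8, p=93, q=17

93/17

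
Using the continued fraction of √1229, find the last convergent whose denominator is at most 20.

√1229 = [35; 17, 1, 1, 17, 70, …] (period length 5).
Convergents:
  p_0/q_0 = 35/1
  p_1/q_1 = 596/17
  p_2/q_2 = 631/18
  p_3/q_3 = 1227/35
q_2 = 18 ≤ 20 < 35 = q_3, so the answer is 631/18.

631/18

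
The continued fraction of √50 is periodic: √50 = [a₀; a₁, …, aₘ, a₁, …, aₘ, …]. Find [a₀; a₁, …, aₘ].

a₀ = ⌊√50⌋ = 7.
With m₀=0, d₀=1 and mₖ₊₁ = dₖaₖ − mₖ, dₖ₊₁ = (n − mₖ₊₁²)/dₖ, aₖ₊₁ = ⌊(a₀+mₖ₊₁)/dₖ₊₁⌋:
  k=1: m=7, d=1, a=14
d=1 and a=2a₀=14 at k=1, so the next step gives (m, d) = (7, 1) again — its k=1 value — and the period has length 1.

[7; 14]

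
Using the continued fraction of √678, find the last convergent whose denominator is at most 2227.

35230/1353

√678 = [26; 26, 52, …] (period length 2).
Convergents:
  p_0/q_0 = 26/1
  p_1/q_1 = 677/26
  p_2/q_2 = 35230/1353
  p_3/q_3 = 916657/35204
q_2 = 1353 ≤ 2227 < 35204 = q_3, so the answer is 35230/1353.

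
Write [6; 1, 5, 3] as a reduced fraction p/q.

130/19

Fold from the inside: start with 3/1.
  5 + 1/3 = 16/3
  1 + 3/16 = 19/16
  6 + 16/19 = 130/19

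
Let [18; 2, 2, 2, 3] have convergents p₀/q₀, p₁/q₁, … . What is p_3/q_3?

Using pₖ = aₖpₖ₋₁ + pₖ₋₂, qₖ = aₖqₖ₋₁ + qₖ₋₂ (with p₋₁=1, p₋₂=0, q₋₁=0, q₋₂=1):
  k=0: a=18, p=18, q=1
  k=1: a=2, p=37, q=2
  k=2: a=2, p=92, q=5
  k=3: a=2, p=221, q=12

221/12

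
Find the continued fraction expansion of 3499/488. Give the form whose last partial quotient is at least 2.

3499 = 7×488 + 83
488 = 5×83 + 73
83 = 1×73 + 10
73 = 7×10 + 3
10 = 3×3 + 1
3 = 3×1 + 0  (stop)
So 3499/488 = [7; 5, 1, 7, 3, 3].

[7; 5, 1, 7, 3, 3]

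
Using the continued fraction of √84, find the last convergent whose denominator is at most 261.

999/109

√84 = [9; 6, 18, …] (period length 2).
Convergents:
  p_0/q_0 = 9/1
  p_1/q_1 = 55/6
  p_2/q_2 = 999/109
  p_3/q_3 = 6049/660
q_2 = 109 ≤ 261 < 660 = q_3, so the answer is 999/109.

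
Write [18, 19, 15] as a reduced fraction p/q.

Using pₖ = aₖpₖ₋₁ + pₖ₋₂ and qₖ = aₖqₖ₋₁ + qₖ₋₂:
  k=0: a=18, p=18, q=1
  k=1: a=19, p=343, q=19
  k=2: a=15, p=5163, q=286

5163/286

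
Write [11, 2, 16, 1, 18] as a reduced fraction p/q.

7615/663

Using pₖ = aₖpₖ₋₁ + pₖ₋₂ and qₖ = aₖqₖ₋₁ + qₖ₋₂:
  k=0: a=11, p=11, q=1
  k=1: a=2, p=23, q=2
  k=2: a=16, p=379, q=33
  k=3: a=1, p=402, q=35
  k=4: a=18, p=7615, q=663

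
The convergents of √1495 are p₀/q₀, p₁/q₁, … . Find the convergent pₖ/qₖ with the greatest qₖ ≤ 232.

8893/230

√1495 = [38; 1, 1, 1, 76, …] (period length 4).
Convergents:
  p_0/q_0 = 38/1
  p_1/q_1 = 39/1
  p_2/q_2 = 77/2
  p_3/q_3 = 116/3
  p_4/q_4 = 8893/230
  p_5/q_5 = 9009/233
q_4 = 230 ≤ 232 < 233 = q_5, so the answer is 8893/230.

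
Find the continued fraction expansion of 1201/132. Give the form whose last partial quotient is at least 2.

[9; 10, 6, 2]

1201 = 9·132 + 13
132 = 10·13 + 2
13 = 6·2 + 1
2 = 2·1 + 0  (stop)
So 1201/132 = [9; 10, 6, 2].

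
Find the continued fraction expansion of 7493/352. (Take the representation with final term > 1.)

7493 = 21×352 + 101
352 = 3×101 + 49
101 = 2×49 + 3
49 = 16×3 + 1
3 = 3×1 + 0  (stop)
So 7493/352 = [21; 3, 2, 16, 3].

[21; 3, 2, 16, 3]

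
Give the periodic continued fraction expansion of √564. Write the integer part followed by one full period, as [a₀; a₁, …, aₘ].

[23; 1, 2, 1, 46]

a₀ = ⌊√564⌋ = 23.
With m₀=0, d₀=1 and mₖ₊₁ = dₖaₖ − mₖ, dₖ₊₁ = (n − mₖ₊₁²)/dₖ, aₖ₊₁ = ⌊(a₀+mₖ₊₁)/dₖ₊₁⌋:
  k=1: m=23, d=35, a=1
  k=2: m=12, d=12, a=2
  k=3: m=12, d=35, a=1
  k=4: m=23, d=1, a=46
d=1 and a=2a₀=46 at k=4, so the next step gives (m, d) = (23, 35) again — its k=1 value — and the period has length 4.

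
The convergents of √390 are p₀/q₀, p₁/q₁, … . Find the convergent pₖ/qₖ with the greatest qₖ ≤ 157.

3061/155

√390 = [19; 1, 2, 1, 38, …] (period length 4).
Convergents:
  p_0/q_0 = 19/1
  p_1/q_1 = 20/1
  p_2/q_2 = 59/3
  p_3/q_3 = 79/4
  p_4/q_4 = 3061/155
  p_5/q_5 = 3140/159
q_4 = 155 ≤ 157 < 159 = q_5, so the answer is 3061/155.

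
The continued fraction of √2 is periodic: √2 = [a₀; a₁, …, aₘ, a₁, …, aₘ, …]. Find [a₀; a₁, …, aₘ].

a₀ = ⌊√2⌋ = 1.

[1; 2]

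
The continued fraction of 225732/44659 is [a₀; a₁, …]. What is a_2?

3

225732 = 5·44659 + 2437   →  a_0 = 5
44659 = 18·2437 + 793   →  a_1 = 18
2437 = 3·793 + 58   →  a_2 = 3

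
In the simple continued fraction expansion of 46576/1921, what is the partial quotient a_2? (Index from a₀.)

14

46576 = 24·1921 + 472   →  a_0 = 24
1921 = 4·472 + 33   →  a_1 = 4
472 = 14·33 + 10   →  a_2 = 14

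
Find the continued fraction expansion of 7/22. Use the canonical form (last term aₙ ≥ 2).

7 = 0·22 + 7
22 = 3·7 + 1
7 = 7·1 + 0  (stop)
So 7/22 = [0; 3, 7].

[0; 3, 7]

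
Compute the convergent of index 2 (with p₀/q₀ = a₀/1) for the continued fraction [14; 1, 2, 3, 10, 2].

44/3

Using pₖ = aₖpₖ₋₁ + pₖ₋₂, qₖ = aₖqₖ₋₁ + qₖ₋₂ (with p₋₁=1, p₋₂=0, q₋₁=0, q₋₂=1):
  k=0: a=14, p=14, q=1
  k=1: a=1, p=15, q=1
  k=2: a=2, p=44, q=3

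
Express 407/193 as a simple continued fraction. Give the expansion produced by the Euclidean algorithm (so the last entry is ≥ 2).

407 = 2*193 + 21
193 = 9*21 + 4
21 = 5*4 + 1
4 = 4*1 + 0  (stop)
So 407/193 = [2; 9, 5, 4].

[2; 9, 5, 4]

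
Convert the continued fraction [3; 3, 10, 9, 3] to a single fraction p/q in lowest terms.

2914/877

Fold from the inside: start with 3/1.
  9 + 1/3 = 28/3
  10 + 3/28 = 283/28
  3 + 28/283 = 877/283
  3 + 283/877 = 2914/877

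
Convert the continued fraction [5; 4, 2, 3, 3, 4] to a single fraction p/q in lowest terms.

Fold from the inside: start with 4/1.
  3 + 1/4 = 13/4
  3 + 4/13 = 43/13
  2 + 13/43 = 99/43
  4 + 43/99 = 439/99
  5 + 99/439 = 2294/439

2294/439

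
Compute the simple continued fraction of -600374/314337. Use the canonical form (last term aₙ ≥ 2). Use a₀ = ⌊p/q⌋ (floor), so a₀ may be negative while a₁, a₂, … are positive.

[-2; 11, 9, 3, 7, 9, 15]

-600374 = -2×314337 + 28300
314337 = 11×28300 + 3037
28300 = 9×3037 + 967
3037 = 3×967 + 136
967 = 7×136 + 15
136 = 9×15 + 1
15 = 15×1 + 0  (stop)
So -600374/314337 = [-2; 11, 9, 3, 7, 9, 15].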